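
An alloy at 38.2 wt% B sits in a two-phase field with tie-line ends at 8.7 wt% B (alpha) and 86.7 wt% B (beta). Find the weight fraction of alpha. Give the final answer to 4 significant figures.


f_alpha = (C_beta - C0) / (C_beta - C_alpha)
f_alpha = (86.7 - 38.2) / (86.7 - 8.7)
f_alpha = 0.6218


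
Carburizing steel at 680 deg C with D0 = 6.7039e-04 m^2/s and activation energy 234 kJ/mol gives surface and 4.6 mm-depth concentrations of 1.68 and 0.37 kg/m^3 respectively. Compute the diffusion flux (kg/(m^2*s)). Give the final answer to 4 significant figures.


Step 1: D = D0 * exp(-Qd/(R*T))
T = 680 + 273.15 = 953.15 K
D = 6.7039e-04 * exp(-234e3 / (8.314 * 953.15)) = 1.00501e-16 m^2/s
Step 2: J = D * (C1 - C2) / dx
J = 1.00501e-16 * (1.68 - 0.37) / 4.6e-03
J = 2.862e-14 kg/(m^2*s)


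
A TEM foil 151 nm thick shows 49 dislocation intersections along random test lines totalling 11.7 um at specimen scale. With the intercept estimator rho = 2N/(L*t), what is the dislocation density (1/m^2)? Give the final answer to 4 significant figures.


rho = 2N / (L * t)
L = 11.7 um = 1.17e-05 m, t = 151 nm = 1.51e-07 m
rho = 2 * 49 / (1.17e-05 * 1.51e-07)
rho = 5.547e+13 1/m^2


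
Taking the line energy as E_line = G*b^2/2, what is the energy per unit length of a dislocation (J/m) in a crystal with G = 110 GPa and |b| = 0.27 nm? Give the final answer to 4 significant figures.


E = G*b^2/2
b = 0.27 nm = 2.7e-10 m
G = 110 GPa = 1.1e+11 Pa
E = 0.5 * 1.1e+11 * (2.7e-10)^2
E = 4.01e-09 J/m


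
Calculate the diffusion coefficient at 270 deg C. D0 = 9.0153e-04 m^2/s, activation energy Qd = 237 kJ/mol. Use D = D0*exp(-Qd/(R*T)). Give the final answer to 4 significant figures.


D = D0 * exp(-Qd / (R*T))
T = 543.15 K
D = 9.0153e-04 * exp(-237e3 / (8.314 * 543.15))
D = 1.452e-26 m^2/s


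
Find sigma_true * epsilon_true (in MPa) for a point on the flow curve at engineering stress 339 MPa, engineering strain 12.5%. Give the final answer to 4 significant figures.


sigma_true = sigma_eng * (1 + epsilon_eng)
sigma_true = 339 * (1 + 0.125) = 381.375 MPa
epsilon_true = ln(1 + epsilon_eng)
epsilon_true = ln(1 + 0.125) = 0.117783
sigma_true * epsilon_true = 381.375 * 0.117783 = 44.92 MPa


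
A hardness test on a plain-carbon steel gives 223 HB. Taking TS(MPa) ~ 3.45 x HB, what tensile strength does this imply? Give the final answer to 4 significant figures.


TS (MPa) = 3.45 * HB
TS = 3.45 * 223
TS = 769.4 MPa


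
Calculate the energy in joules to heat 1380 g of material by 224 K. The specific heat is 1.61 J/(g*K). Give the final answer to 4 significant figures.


Q = m * cp * dT
Q = 1380 * 1.61 * 224
Q = 497700 J


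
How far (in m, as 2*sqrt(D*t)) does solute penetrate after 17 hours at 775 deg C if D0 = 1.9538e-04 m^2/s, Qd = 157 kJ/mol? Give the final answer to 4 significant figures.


Step 1: D = D0 * exp(-Qd/(R*T))
T = 1048.15 K
D = 1.9538e-04 * exp(-157e3 / (8.314 * 1048.15)) = 2.92745e-12 m^2/s
Step 2: L = 2*sqrt(D*t)
t = 17 h = 61200 s
L = 2*sqrt(2.92745e-12 * 61200) = 8.465e-04 m


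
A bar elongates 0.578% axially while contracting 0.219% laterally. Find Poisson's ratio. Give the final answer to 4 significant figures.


nu = -epsilon_lat / epsilon_axial
Lateral strain is contraction (negative), so using magnitudes:
nu = 0.219 / 0.578
nu = 0.3789


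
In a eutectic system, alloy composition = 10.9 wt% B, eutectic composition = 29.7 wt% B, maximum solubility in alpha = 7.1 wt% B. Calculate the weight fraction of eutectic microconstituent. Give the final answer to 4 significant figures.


f_primary = (C_e - C0) / (C_e - C_alpha_max)
f_primary = (29.7 - 10.9) / (29.7 - 7.1)
f_primary = 0.831858
f_eutectic = 1 - 0.831858 = 0.1681


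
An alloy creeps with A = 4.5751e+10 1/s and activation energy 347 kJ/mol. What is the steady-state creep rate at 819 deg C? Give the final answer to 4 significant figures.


rate = A * exp(-Q / (R*T))
T = 819 + 273.15 = 1092.15 K
rate = 4.5751e+10 * exp(-347e3 / (8.314 * 1092.15))
rate = 1.158e-06 1/s


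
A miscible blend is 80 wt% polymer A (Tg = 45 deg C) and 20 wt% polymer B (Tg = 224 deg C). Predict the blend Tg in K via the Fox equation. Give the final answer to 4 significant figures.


1/Tg = w1/Tg1 + w2/Tg2 (in Kelvin)
Tg1 = 318.15 K, Tg2 = 497.15 K
1/Tg = 0.8/318.15 + 0.2/497.15
Tg = 342.8 K


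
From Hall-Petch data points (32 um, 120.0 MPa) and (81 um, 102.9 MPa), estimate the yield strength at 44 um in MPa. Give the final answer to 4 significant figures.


sigma_y = sigma0 + k / sqrt(d)
1/sqrt(d1) = 1/sqrt(3.2e-05) = 176.777;  1/sqrt(d2) = 111.111
k = (sigma1 - sigma2) / (1/sqrt(d1) - 1/sqrt(d2)) = (120.0 - 102.9) / (176.777 - 111.111) = 0.26041 MPa*m^0.5
sigma0 = sigma1 - k/sqrt(d1) = 120.0 - 0.26041*176.777 = 73.9655 MPa
sigma_y(d3) = 73.9655 + 0.26041 / sqrt(4.4e-05) = 113.2 MPa


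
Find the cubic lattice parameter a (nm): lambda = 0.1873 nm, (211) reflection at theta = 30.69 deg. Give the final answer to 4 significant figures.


d = lambda / (2*sin(theta))
d = 0.1873 / (2*sin(30.69 deg))
d = 0.183486 nm
a = d * sqrt(h^2+k^2+l^2) = 0.183486 * sqrt(6)
a = 0.4494 nm


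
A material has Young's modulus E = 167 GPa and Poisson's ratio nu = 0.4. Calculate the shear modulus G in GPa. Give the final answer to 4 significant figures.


G = E / (2*(1+nu))
G = 167 / (2*(1+0.4))
G = 59.64 GPa


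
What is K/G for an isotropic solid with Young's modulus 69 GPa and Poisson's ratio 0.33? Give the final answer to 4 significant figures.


G = E / (2*(1+nu))
G = 69 / (2*(1+0.33)) = 25.9398 GPa
K = E / (3*(1-2*nu))
K = 69 / (3*(1-2*0.33)) = 67.6471 GPa
K/G = 67.6471 / 25.9398 = 2.608


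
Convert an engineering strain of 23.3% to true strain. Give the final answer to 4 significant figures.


epsilon_true = ln(1 + epsilon_eng)
epsilon_true = ln(1 + 0.233)
epsilon_true = 0.2095


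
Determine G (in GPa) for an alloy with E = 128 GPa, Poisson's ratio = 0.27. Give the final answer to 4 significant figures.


G = E / (2*(1+nu))
G = 128 / (2*(1+0.27))
G = 50.39 GPa


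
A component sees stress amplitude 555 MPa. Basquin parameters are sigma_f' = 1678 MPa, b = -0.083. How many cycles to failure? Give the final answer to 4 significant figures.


sigma_a = sigma_f' * (2*Nf)^b
2*Nf = (sigma_a / sigma_f')^(1/b)
2*Nf = (555 / 1678)^(1/-0.083)
2*Nf = 615381
Nf = 307700 cycles


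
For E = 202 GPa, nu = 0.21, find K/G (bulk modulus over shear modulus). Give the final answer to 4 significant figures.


G = E / (2*(1+nu))
G = 202 / (2*(1+0.21)) = 83.4711 GPa
K = E / (3*(1-2*nu))
K = 202 / (3*(1-2*0.21)) = 116.092 GPa
K/G = 116.092 / 83.4711 = 1.391


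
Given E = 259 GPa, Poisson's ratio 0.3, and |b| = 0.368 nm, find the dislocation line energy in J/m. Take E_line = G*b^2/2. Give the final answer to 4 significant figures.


Step 1: G = E / (2*(1+nu))
G = 259 / (2*(1+0.3)) = 99.6154 GPa = 9.96154e+10 Pa
Step 2: E_line = G*b^2/2
b = 0.368 nm = 3.68e-10 m
E_line = 0.5 * 9.96154e+10 * (3.68e-10)^2 = 6.745e-09 J/m


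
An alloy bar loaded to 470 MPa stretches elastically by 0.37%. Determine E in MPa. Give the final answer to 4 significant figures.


E = sigma / epsilon
epsilon = 0.37% = 3.7e-03
E = 470 / 3.7e-03
E = 127000 MPa


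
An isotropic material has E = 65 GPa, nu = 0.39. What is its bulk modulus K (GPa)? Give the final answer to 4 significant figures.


K = E / (3*(1-2*nu))
K = 65 / (3*(1-2*0.39))
K = 98.48 GPa


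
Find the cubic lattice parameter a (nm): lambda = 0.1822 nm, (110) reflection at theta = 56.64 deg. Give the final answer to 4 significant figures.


d = lambda / (2*sin(theta))
d = 0.1822 / (2*sin(56.64 deg))
d = 0.109071 nm
a = d * sqrt(h^2+k^2+l^2) = 0.109071 * sqrt(2)
a = 0.1543 nm


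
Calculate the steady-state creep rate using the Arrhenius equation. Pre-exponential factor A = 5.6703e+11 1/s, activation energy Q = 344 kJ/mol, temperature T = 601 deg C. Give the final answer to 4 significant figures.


rate = A * exp(-Q / (R*T))
T = 601 + 273.15 = 874.15 K
rate = 5.6703e+11 * exp(-344e3 / (8.314 * 874.15))
rate = 1.575e-09 1/s


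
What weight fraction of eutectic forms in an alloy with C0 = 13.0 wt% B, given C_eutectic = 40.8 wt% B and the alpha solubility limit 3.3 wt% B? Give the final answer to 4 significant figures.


f_primary = (C_e - C0) / (C_e - C_alpha_max)
f_primary = (40.8 - 13.0) / (40.8 - 3.3)
f_primary = 0.741333
f_eutectic = 1 - 0.741333 = 0.2587


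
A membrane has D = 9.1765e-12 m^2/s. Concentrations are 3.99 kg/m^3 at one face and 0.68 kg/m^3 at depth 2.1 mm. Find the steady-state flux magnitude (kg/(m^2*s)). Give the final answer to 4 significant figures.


J = -D * (dC/dx) = D * (C1 - C2) / dx
J = 9.1765e-12 * (3.99 - 0.68) / 2.1e-03
J = 1.446e-08 kg/(m^2*s)


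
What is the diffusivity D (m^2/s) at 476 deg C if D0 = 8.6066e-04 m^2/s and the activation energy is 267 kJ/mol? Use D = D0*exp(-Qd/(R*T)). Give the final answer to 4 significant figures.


D = D0 * exp(-Qd / (R*T))
T = 749.15 K
D = 8.6066e-04 * exp(-267e3 / (8.314 * 749.15))
D = 2.077e-22 m^2/s


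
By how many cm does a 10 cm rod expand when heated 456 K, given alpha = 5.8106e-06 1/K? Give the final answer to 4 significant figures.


dL = L0 * alpha * dT
dL = 10 * 5.8106e-06 * 456
dL = 0.0265 cm


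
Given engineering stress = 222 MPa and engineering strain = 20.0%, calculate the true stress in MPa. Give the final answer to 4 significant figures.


sigma_true = sigma_eng * (1 + epsilon_eng)
sigma_true = 222 * (1 + 0.2)
sigma_true = 266.4 MPa


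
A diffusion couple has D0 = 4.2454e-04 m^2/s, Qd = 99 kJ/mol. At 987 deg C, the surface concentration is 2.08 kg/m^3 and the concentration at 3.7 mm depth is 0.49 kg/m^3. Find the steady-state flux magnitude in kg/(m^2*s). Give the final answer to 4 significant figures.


Step 1: D = D0 * exp(-Qd/(R*T))
T = 987 + 273.15 = 1260.15 K
D = 4.2454e-04 * exp(-99e3 / (8.314 * 1260.15)) = 3.34279e-08 m^2/s
Step 2: J = D * (C1 - C2) / dx
J = 3.34279e-08 * (2.08 - 0.49) / 3.7e-03
J = 1.436e-05 kg/(m^2*s)


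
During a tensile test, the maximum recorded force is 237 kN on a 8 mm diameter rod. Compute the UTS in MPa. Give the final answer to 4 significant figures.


A0 = pi*(d/2)^2 = pi*(8/2)^2 = 50.2655 mm^2
UTS = F_max / A0 = 237*1000 / 50.2655
UTS = 4715 MPa


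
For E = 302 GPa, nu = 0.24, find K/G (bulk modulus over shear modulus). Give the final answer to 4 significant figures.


G = E / (2*(1+nu))
G = 302 / (2*(1+0.24)) = 121.774 GPa
K = E / (3*(1-2*nu))
K = 302 / (3*(1-2*0.24)) = 193.59 GPa
K/G = 193.59 / 121.774 = 1.59


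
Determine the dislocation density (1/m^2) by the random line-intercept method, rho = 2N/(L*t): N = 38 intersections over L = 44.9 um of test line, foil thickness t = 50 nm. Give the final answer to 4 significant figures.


rho = 2N / (L * t)
L = 44.9 um = 4.49e-05 m, t = 50 nm = 5e-08 m
rho = 2 * 38 / (4.49e-05 * 5e-08)
rho = 3.385e+13 1/m^2


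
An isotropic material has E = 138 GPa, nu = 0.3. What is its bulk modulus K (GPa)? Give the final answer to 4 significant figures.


K = E / (3*(1-2*nu))
K = 138 / (3*(1-2*0.3))
K = 115 GPa


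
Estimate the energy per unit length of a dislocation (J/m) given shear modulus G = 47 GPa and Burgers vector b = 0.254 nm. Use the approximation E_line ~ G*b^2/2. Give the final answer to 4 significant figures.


E = G*b^2/2
b = 0.254 nm = 2.54e-10 m
G = 47 GPa = 4.7e+10 Pa
E = 0.5 * 4.7e+10 * (2.54e-10)^2
E = 1.516e-09 J/m


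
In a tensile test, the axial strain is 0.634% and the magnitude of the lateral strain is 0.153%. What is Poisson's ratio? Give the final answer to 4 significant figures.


nu = -epsilon_lat / epsilon_axial
Lateral strain is contraction (negative), so using magnitudes:
nu = 0.153 / 0.634
nu = 0.2413


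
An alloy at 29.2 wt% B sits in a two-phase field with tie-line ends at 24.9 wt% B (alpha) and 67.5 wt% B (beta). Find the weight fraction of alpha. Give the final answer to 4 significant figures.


f_alpha = (C_beta - C0) / (C_beta - C_alpha)
f_alpha = (67.5 - 29.2) / (67.5 - 24.9)
f_alpha = 0.8991


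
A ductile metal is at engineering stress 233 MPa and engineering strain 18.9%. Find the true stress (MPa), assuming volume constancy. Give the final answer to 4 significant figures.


sigma_true = sigma_eng * (1 + epsilon_eng)
sigma_true = 233 * (1 + 0.189)
sigma_true = 277 MPa


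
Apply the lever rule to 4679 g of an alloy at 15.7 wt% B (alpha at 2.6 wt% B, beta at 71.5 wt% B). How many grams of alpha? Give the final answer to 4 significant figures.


f_alpha = (C_beta - C0) / (C_beta - C_alpha)
f_alpha = (71.5 - 15.7) / (71.5 - 2.6) = 0.809869
m_alpha = f_alpha * m_total = 0.809869 * 4679 = 3789 g


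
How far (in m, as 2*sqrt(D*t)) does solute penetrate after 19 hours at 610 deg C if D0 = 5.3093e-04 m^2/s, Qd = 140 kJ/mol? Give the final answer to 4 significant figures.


Step 1: D = D0 * exp(-Qd/(R*T))
T = 883.15 K
D = 5.3093e-04 * exp(-140e3 / (8.314 * 883.15)) = 2.78177e-12 m^2/s
Step 2: L = 2*sqrt(D*t)
t = 19 h = 68400 s
L = 2*sqrt(2.78177e-12 * 68400) = 8.724e-04 m


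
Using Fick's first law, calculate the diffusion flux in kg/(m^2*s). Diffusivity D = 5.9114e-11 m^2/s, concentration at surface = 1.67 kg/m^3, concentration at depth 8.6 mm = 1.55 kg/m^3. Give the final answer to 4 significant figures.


J = -D * (dC/dx) = D * (C1 - C2) / dx
J = 5.9114e-11 * (1.67 - 1.55) / 8.6e-03
J = 8.248e-10 kg/(m^2*s)


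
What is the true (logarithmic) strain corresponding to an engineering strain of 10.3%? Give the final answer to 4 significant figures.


epsilon_true = ln(1 + epsilon_eng)
epsilon_true = ln(1 + 0.103)
epsilon_true = 0.09803


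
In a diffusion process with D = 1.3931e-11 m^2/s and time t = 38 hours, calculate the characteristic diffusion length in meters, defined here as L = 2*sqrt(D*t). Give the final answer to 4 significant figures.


t = 38 hr = 136800 s
Diffusion length = 2*sqrt(D*t)
= 2*sqrt(1.3931e-11 * 136800)
= 2.761e-03 m


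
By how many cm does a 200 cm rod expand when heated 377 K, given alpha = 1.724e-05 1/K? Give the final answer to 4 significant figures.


dL = L0 * alpha * dT
dL = 200 * 1.724e-05 * 377
dL = 1.3 cm


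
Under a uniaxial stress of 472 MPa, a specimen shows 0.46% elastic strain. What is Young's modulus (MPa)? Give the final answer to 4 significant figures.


E = sigma / epsilon
epsilon = 0.46% = 4.6e-03
E = 472 / 4.6e-03
E = 102600 MPa


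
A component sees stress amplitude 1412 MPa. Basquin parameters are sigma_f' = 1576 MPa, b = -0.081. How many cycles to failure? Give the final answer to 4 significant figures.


sigma_a = sigma_f' * (2*Nf)^b
2*Nf = (sigma_a / sigma_f')^(1/b)
2*Nf = (1412 / 1576)^(1/-0.081)
2*Nf = 3.88288
Nf = 1.941 cycles


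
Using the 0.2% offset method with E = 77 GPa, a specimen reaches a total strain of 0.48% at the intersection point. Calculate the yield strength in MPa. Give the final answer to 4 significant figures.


Offset strain = 0.002
Elastic strain at yield = total_strain - offset = 4.8e-03 - 0.002 = 2.8e-03
sigma_y = E * elastic_strain = 77000 * 2.8e-03
sigma_y = 215.6 MPa


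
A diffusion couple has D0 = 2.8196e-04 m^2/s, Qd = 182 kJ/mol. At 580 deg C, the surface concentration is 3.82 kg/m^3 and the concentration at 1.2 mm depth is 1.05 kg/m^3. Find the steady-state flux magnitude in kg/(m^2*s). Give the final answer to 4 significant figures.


Step 1: D = D0 * exp(-Qd/(R*T))
T = 580 + 273.15 = 853.15 K
D = 2.8196e-04 * exp(-182e3 / (8.314 * 853.15)) = 2.02638e-15 m^2/s
Step 2: J = D * (C1 - C2) / dx
J = 2.02638e-15 * (3.82 - 1.05) / 1.2e-03
J = 4.678e-12 kg/(m^2*s)


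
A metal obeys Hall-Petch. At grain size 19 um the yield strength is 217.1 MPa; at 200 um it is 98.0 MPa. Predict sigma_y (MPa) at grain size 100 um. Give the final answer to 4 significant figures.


sigma_y = sigma0 + k / sqrt(d)
1/sqrt(d1) = 1/sqrt(1.9e-05) = 229.416;  1/sqrt(d2) = 70.7107
k = (sigma1 - sigma2) / (1/sqrt(d1) - 1/sqrt(d2)) = (217.1 - 98.0) / (229.416 - 70.7107) = 0.750449 MPa*m^0.5
sigma0 = sigma1 - k/sqrt(d1) = 217.1 - 0.750449*229.416 = 44.9353 MPa
sigma_y(d3) = 44.9353 + 0.750449 / sqrt(1e-04) = 120 MPa


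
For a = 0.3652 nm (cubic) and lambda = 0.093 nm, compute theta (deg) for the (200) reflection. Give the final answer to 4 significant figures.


d = a / sqrt(h^2+k^2+l^2)
d = 0.3652 / sqrt(4) = 0.1826 nm
lambda = 2*d*sin(theta)  =>  sin(theta) = lambda / (2*d)
sin(theta) = 0.093 / (2 * 0.1826) = 0.254655
theta = 14.75 deg


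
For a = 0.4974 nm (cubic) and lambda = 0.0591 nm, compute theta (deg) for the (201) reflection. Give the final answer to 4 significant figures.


d = a / sqrt(h^2+k^2+l^2)
d = 0.4974 / sqrt(5) = 0.222444 nm
lambda = 2*d*sin(theta)  =>  sin(theta) = lambda / (2*d)
sin(theta) = 0.0591 / (2 * 0.222444) = 0.132842
theta = 7.634 deg


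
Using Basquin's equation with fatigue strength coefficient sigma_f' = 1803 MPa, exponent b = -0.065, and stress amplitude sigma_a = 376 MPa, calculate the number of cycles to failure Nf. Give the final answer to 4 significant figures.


sigma_a = sigma_f' * (2*Nf)^b
2*Nf = (sigma_a / sigma_f')^(1/b)
2*Nf = (376 / 1803)^(1/-0.065)
2*Nf = 2.97829e+10
Nf = 1.489e+10 cycles


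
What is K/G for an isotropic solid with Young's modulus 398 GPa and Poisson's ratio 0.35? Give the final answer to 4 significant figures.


G = E / (2*(1+nu))
G = 398 / (2*(1+0.35)) = 147.407 GPa
K = E / (3*(1-2*nu))
K = 398 / (3*(1-2*0.35)) = 442.222 GPa
K/G = 442.222 / 147.407 = 3


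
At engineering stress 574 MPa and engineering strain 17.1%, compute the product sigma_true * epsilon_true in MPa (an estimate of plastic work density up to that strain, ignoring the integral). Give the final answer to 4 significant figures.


sigma_true = sigma_eng * (1 + epsilon_eng)
sigma_true = 574 * (1 + 0.171) = 672.154 MPa
epsilon_true = ln(1 + epsilon_eng)
epsilon_true = ln(1 + 0.171) = 0.157858
sigma_true * epsilon_true = 672.154 * 0.157858 = 106.1 MPa


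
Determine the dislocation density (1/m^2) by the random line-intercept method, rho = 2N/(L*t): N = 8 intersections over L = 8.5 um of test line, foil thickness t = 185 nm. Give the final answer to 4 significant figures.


rho = 2N / (L * t)
L = 8.5 um = 8.5e-06 m, t = 185 nm = 1.85e-07 m
rho = 2 * 8 / (8.5e-06 * 1.85e-07)
rho = 1.017e+13 1/m^2


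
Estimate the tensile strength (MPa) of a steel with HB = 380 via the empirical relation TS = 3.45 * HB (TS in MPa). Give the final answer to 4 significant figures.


TS (MPa) = 3.45 * HB
TS = 3.45 * 380
TS = 1311 MPa


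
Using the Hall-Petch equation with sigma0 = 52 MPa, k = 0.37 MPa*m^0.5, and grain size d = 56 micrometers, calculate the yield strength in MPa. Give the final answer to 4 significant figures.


sigma_y = sigma0 + k / sqrt(d)
d = 56 um = 5.6e-05 m
sigma_y = 52 + 0.37 / sqrt(5.6e-05)
sigma_y = 101.4 MPa


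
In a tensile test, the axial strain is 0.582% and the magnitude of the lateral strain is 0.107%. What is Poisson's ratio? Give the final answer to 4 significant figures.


nu = -epsilon_lat / epsilon_axial
Lateral strain is contraction (negative), so using magnitudes:
nu = 0.107 / 0.582
nu = 0.1838


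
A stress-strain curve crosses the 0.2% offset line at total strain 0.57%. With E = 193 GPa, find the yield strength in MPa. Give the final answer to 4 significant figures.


Offset strain = 0.002
Elastic strain at yield = total_strain - offset = 5.7e-03 - 0.002 = 3.7e-03
sigma_y = E * elastic_strain = 193000 * 3.7e-03
sigma_y = 714.1 MPa


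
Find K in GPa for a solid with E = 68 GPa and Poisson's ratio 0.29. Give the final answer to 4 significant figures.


K = E / (3*(1-2*nu))
K = 68 / (3*(1-2*0.29))
K = 53.97 GPa


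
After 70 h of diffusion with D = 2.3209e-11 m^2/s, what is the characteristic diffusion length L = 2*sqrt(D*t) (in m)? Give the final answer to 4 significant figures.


t = 70 hr = 252000 s
Diffusion length = 2*sqrt(D*t)
= 2*sqrt(2.3209e-11 * 252000)
= 4.837e-03 m


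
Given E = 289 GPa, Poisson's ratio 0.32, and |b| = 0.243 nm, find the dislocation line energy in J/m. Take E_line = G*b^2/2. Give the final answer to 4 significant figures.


Step 1: G = E / (2*(1+nu))
G = 289 / (2*(1+0.32)) = 109.47 GPa = 1.0947e+11 Pa
Step 2: E_line = G*b^2/2
b = 0.243 nm = 2.43e-10 m
E_line = 0.5 * 1.0947e+11 * (2.43e-10)^2 = 3.232e-09 J/m


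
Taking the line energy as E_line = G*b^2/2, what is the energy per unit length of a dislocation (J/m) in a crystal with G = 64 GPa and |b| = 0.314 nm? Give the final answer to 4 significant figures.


E = G*b^2/2
b = 0.314 nm = 3.14e-10 m
G = 64 GPa = 6.4e+10 Pa
E = 0.5 * 6.4e+10 * (3.14e-10)^2
E = 3.155e-09 J/m


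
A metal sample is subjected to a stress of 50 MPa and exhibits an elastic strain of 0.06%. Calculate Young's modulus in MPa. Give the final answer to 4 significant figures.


E = sigma / epsilon
epsilon = 0.06% = 6e-04
E = 50 / 6e-04
E = 83330 MPa


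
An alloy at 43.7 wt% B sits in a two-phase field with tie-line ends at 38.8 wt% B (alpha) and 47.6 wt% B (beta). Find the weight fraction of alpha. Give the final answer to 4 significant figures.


f_alpha = (C_beta - C0) / (C_beta - C_alpha)
f_alpha = (47.6 - 43.7) / (47.6 - 38.8)
f_alpha = 0.4432


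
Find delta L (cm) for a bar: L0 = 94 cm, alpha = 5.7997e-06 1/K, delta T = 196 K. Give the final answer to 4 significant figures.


dL = L0 * alpha * dT
dL = 94 * 5.7997e-06 * 196
dL = 0.1069 cm


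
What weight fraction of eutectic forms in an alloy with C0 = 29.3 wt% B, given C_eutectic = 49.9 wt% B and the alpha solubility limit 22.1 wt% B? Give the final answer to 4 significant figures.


f_primary = (C_e - C0) / (C_e - C_alpha_max)
f_primary = (49.9 - 29.3) / (49.9 - 22.1)
f_primary = 0.741007
f_eutectic = 1 - 0.741007 = 0.259


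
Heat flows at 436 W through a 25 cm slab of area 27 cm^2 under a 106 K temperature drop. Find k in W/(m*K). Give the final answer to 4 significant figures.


k = Q*L / (A*dT)
L = 0.25 m, A = 2.7e-03 m^2
k = 436 * 0.25 / (2.7e-03 * 106)
k = 380.9 W/(m*K)


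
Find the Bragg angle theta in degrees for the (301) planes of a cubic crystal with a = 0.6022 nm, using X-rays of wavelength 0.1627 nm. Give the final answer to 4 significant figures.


d = a / sqrt(h^2+k^2+l^2)
d = 0.6022 / sqrt(10) = 0.190432 nm
lambda = 2*d*sin(theta)  =>  sin(theta) = lambda / (2*d)
sin(theta) = 0.1627 / (2 * 0.190432) = 0.427186
theta = 25.29 deg


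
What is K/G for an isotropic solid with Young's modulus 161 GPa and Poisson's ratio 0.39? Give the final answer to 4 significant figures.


G = E / (2*(1+nu))
G = 161 / (2*(1+0.39)) = 57.9137 GPa
K = E / (3*(1-2*nu))
K = 161 / (3*(1-2*0.39)) = 243.939 GPa
K/G = 243.939 / 57.9137 = 4.212


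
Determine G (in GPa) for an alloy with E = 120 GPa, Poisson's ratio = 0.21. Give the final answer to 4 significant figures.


G = E / (2*(1+nu))
G = 120 / (2*(1+0.21))
G = 49.59 GPa


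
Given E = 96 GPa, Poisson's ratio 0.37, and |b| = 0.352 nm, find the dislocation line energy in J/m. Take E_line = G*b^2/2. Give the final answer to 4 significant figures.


Step 1: G = E / (2*(1+nu))
G = 96 / (2*(1+0.37)) = 35.0365 GPa = 3.50365e+10 Pa
Step 2: E_line = G*b^2/2
b = 0.352 nm = 3.52e-10 m
E_line = 0.5 * 3.50365e+10 * (3.52e-10)^2 = 2.171e-09 J/m


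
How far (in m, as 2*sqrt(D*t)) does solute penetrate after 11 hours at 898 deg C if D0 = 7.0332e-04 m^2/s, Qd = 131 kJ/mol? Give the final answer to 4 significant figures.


Step 1: D = D0 * exp(-Qd/(R*T))
T = 1171.15 K
D = 7.0332e-04 * exp(-131e3 / (8.314 * 1171.15)) = 1.0097e-09 m^2/s
Step 2: L = 2*sqrt(D*t)
t = 11 h = 39600 s
L = 2*sqrt(1.0097e-09 * 39600) = 0.01265 m


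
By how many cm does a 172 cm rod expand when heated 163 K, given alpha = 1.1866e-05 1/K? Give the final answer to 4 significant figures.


dL = L0 * alpha * dT
dL = 172 * 1.1866e-05 * 163
dL = 0.3327 cm


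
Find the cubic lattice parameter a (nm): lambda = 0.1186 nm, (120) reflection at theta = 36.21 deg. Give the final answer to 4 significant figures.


d = lambda / (2*sin(theta))
d = 0.1186 / (2*sin(36.21 deg))
d = 0.100381 nm
a = d * sqrt(h^2+k^2+l^2) = 0.100381 * sqrt(5)
a = 0.2245 nm


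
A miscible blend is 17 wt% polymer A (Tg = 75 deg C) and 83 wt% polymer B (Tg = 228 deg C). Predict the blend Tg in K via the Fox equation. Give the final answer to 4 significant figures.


1/Tg = w1/Tg1 + w2/Tg2 (in Kelvin)
Tg1 = 348.15 K, Tg2 = 501.15 K
1/Tg = 0.17/348.15 + 0.83/501.15
Tg = 466.3 K


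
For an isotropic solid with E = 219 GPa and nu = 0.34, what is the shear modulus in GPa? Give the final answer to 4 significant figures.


G = E / (2*(1+nu))
G = 219 / (2*(1+0.34))
G = 81.72 GPa


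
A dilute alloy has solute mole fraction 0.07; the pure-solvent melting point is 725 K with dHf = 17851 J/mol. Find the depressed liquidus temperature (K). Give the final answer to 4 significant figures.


dT = R*Tm^2*x / dHf
dT = 8.314 * 725^2 * 0.07 / 17851
dT = 17.1365 K
T_new = 725 - 17.1365 = 707.9 K


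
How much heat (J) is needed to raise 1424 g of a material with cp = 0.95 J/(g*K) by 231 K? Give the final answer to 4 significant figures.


Q = m * cp * dT
Q = 1424 * 0.95 * 231
Q = 312500 J


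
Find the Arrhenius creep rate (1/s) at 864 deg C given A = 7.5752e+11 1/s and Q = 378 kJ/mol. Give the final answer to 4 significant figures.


rate = A * exp(-Q / (R*T))
T = 864 + 273.15 = 1137.15 K
rate = 7.5752e+11 * exp(-378e3 / (8.314 * 1137.15))
rate = 3.277e-06 1/s


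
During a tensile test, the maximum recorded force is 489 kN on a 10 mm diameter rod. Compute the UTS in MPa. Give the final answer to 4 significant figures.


A0 = pi*(d/2)^2 = pi*(10/2)^2 = 78.5398 mm^2
UTS = F_max / A0 = 489*1000 / 78.5398
UTS = 6226 MPa


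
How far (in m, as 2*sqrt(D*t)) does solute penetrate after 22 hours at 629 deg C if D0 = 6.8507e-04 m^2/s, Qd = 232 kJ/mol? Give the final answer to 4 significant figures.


Step 1: D = D0 * exp(-Qd/(R*T))
T = 902.15 K
D = 6.8507e-04 * exp(-232e3 / (8.314 * 902.15)) = 2.52586e-17 m^2/s
Step 2: L = 2*sqrt(D*t)
t = 22 h = 79200 s
L = 2*sqrt(2.52586e-17 * 79200) = 2.829e-06 m


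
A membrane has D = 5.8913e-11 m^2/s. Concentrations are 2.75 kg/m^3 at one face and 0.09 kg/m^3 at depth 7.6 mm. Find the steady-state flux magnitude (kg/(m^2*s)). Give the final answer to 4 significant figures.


J = -D * (dC/dx) = D * (C1 - C2) / dx
J = 5.8913e-11 * (2.75 - 0.09) / 7.6e-03
J = 2.062e-08 kg/(m^2*s)


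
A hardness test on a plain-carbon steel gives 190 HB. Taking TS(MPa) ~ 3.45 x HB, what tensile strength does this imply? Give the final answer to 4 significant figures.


TS (MPa) = 3.45 * HB
TS = 3.45 * 190
TS = 655.5 MPa


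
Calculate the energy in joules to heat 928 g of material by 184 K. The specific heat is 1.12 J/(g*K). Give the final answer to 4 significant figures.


Q = m * cp * dT
Q = 928 * 1.12 * 184
Q = 191200 J


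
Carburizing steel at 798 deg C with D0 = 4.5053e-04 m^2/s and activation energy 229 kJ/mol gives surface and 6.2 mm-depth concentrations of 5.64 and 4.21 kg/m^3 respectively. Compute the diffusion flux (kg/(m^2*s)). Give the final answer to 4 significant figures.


Step 1: D = D0 * exp(-Qd/(R*T))
T = 798 + 273.15 = 1071.15 K
D = 4.5053e-04 * exp(-229e3 / (8.314 * 1071.15)) = 3.0629e-15 m^2/s
Step 2: J = D * (C1 - C2) / dx
J = 3.0629e-15 * (5.64 - 4.21) / 6.2e-03
J = 7.064e-13 kg/(m^2*s)


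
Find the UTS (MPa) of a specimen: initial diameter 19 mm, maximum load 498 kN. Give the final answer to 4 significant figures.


A0 = pi*(d/2)^2 = pi*(19/2)^2 = 283.529 mm^2
UTS = F_max / A0 = 498*1000 / 283.529
UTS = 1756 MPa


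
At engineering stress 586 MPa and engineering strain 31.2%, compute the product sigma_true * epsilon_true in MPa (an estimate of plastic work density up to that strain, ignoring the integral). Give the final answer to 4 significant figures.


sigma_true = sigma_eng * (1 + epsilon_eng)
sigma_true = 586 * (1 + 0.312) = 768.832 MPa
epsilon_true = ln(1 + epsilon_eng)
epsilon_true = ln(1 + 0.312) = 0.271553
sigma_true * epsilon_true = 768.832 * 0.271553 = 208.8 MPa


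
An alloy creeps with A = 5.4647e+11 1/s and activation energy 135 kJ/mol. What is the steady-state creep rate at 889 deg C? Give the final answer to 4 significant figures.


rate = A * exp(-Q / (R*T))
T = 889 + 273.15 = 1162.15 K
rate = 5.4647e+11 * exp(-135e3 / (8.314 * 1162.15))
rate = 467300 1/s


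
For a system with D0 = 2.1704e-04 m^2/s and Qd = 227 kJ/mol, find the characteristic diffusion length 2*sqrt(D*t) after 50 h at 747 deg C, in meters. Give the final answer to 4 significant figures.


Step 1: D = D0 * exp(-Qd/(R*T))
T = 1020.15 K
D = 2.1704e-04 * exp(-227e3 / (8.314 * 1020.15)) = 5.16489e-16 m^2/s
Step 2: L = 2*sqrt(D*t)
t = 50 h = 180000 s
L = 2*sqrt(5.16489e-16 * 180000) = 1.928e-05 m


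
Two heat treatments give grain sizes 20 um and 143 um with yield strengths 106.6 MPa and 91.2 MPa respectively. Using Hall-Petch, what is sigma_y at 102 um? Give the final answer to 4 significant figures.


sigma_y = sigma0 + k / sqrt(d)
1/sqrt(d1) = 1/sqrt(2e-05) = 223.607;  1/sqrt(d2) = 83.6242
k = (sigma1 - sigma2) / (1/sqrt(d1) - 1/sqrt(d2)) = (106.6 - 91.2) / (223.607 - 83.6242) = 0.110014 MPa*m^0.5
sigma0 = sigma1 - k/sqrt(d1) = 106.6 - 0.110014*223.607 = 82.0002 MPa
sigma_y(d3) = 82.0002 + 0.110014 / sqrt(1.02e-04) = 92.89 MPa


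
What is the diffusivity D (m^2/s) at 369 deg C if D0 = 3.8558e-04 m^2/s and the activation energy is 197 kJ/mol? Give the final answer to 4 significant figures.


D = D0 * exp(-Qd / (R*T))
T = 642.15 K
D = 3.8558e-04 * exp(-197e3 / (8.314 * 642.15))
D = 3.638e-20 m^2/s


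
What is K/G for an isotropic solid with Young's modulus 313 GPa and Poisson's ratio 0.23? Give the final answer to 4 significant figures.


G = E / (2*(1+nu))
G = 313 / (2*(1+0.23)) = 127.236 GPa
K = E / (3*(1-2*nu))
K = 313 / (3*(1-2*0.23)) = 193.21 GPa
K/G = 193.21 / 127.236 = 1.519


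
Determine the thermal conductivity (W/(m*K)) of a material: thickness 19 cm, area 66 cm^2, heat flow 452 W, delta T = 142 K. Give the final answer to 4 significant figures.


k = Q*L / (A*dT)
L = 0.19 m, A = 6.6e-03 m^2
k = 452 * 0.19 / (6.6e-03 * 142)
k = 91.63 W/(m*K)


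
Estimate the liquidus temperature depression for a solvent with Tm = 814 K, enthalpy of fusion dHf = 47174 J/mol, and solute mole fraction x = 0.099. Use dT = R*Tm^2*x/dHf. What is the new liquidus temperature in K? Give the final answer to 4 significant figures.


dT = R*Tm^2*x / dHf
dT = 8.314 * 814^2 * 0.099 / 47174
dT = 11.5609 K
T_new = 814 - 11.5609 = 802.4 K


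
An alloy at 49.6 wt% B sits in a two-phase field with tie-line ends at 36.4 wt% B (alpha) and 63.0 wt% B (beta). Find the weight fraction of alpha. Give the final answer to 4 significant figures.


f_alpha = (C_beta - C0) / (C_beta - C_alpha)
f_alpha = (63.0 - 49.6) / (63.0 - 36.4)
f_alpha = 0.5038


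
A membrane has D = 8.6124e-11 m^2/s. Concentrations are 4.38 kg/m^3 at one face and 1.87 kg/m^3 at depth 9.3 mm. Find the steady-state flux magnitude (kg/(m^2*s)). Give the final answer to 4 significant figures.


J = -D * (dC/dx) = D * (C1 - C2) / dx
J = 8.6124e-11 * (4.38 - 1.87) / 9.3e-03
J = 2.324e-08 kg/(m^2*s)


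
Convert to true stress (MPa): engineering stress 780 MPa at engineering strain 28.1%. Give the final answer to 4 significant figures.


sigma_true = sigma_eng * (1 + epsilon_eng)
sigma_true = 780 * (1 + 0.281)
sigma_true = 999.2 MPa


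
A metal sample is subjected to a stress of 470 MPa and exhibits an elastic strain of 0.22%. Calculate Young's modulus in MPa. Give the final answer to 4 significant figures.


E = sigma / epsilon
epsilon = 0.22% = 2.2e-03
E = 470 / 2.2e-03
E = 213600 MPa


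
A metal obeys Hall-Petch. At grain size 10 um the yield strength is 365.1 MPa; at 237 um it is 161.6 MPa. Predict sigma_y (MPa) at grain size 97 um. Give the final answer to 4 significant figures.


sigma_y = sigma0 + k / sqrt(d)
1/sqrt(d1) = 1/sqrt(1e-05) = 316.228;  1/sqrt(d2) = 64.957
k = (sigma1 - sigma2) / (1/sqrt(d1) - 1/sqrt(d2)) = (365.1 - 161.6) / (316.228 - 64.957) = 0.809883 MPa*m^0.5
sigma0 = sigma1 - k/sqrt(d1) = 365.1 - 0.809883*316.228 = 108.992 MPa
sigma_y(d3) = 108.992 + 0.809883 / sqrt(9.7e-05) = 191.2 MPa


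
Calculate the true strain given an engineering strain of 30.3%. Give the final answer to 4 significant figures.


epsilon_true = ln(1 + epsilon_eng)
epsilon_true = ln(1 + 0.303)
epsilon_true = 0.2647


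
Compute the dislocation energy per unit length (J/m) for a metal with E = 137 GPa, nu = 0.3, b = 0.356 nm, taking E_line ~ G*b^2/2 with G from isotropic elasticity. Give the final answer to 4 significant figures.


Step 1: G = E / (2*(1+nu))
G = 137 / (2*(1+0.3)) = 52.6923 GPa = 5.26923e+10 Pa
Step 2: E_line = G*b^2/2
b = 0.356 nm = 3.56e-10 m
E_line = 0.5 * 5.26923e+10 * (3.56e-10)^2 = 3.339e-09 J/m


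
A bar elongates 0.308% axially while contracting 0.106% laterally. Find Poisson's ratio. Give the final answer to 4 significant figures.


nu = -epsilon_lat / epsilon_axial
Lateral strain is contraction (negative), so using magnitudes:
nu = 0.106 / 0.308
nu = 0.3442


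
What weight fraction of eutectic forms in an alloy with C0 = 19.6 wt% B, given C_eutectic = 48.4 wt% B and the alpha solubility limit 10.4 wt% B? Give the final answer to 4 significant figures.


f_primary = (C_e - C0) / (C_e - C_alpha_max)
f_primary = (48.4 - 19.6) / (48.4 - 10.4)
f_primary = 0.757895
f_eutectic = 1 - 0.757895 = 0.2421


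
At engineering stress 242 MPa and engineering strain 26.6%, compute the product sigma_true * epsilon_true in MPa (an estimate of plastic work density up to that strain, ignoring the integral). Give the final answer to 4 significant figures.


sigma_true = sigma_eng * (1 + epsilon_eng)
sigma_true = 242 * (1 + 0.266) = 306.372 MPa
epsilon_true = ln(1 + epsilon_eng)
epsilon_true = ln(1 + 0.266) = 0.235862
sigma_true * epsilon_true = 306.372 * 0.235862 = 72.26 MPa


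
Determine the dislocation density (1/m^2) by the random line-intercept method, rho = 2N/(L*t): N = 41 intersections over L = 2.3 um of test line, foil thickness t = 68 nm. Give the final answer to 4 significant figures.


rho = 2N / (L * t)
L = 2.3 um = 2.3e-06 m, t = 68 nm = 6.8e-08 m
rho = 2 * 41 / (2.3e-06 * 6.8e-08)
rho = 5.243e+14 1/m^2


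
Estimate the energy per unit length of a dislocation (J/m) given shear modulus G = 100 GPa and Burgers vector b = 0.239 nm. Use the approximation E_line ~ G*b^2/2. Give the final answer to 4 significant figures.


E = G*b^2/2
b = 0.239 nm = 2.39e-10 m
G = 100 GPa = 1e+11 Pa
E = 0.5 * 1e+11 * (2.39e-10)^2
E = 2.856e-09 J/m


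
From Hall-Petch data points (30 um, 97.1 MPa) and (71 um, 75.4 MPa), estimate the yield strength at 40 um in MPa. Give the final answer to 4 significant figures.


sigma_y = sigma0 + k / sqrt(d)
1/sqrt(d1) = 1/sqrt(3e-05) = 182.574;  1/sqrt(d2) = 118.678
k = (sigma1 - sigma2) / (1/sqrt(d1) - 1/sqrt(d2)) = (97.1 - 75.4) / (182.574 - 118.678) = 0.339614 MPa*m^0.5
sigma0 = sigma1 - k/sqrt(d1) = 97.1 - 0.339614*182.574 = 35.0952 MPa
sigma_y(d3) = 35.0952 + 0.339614 / sqrt(4e-05) = 88.79 MPa


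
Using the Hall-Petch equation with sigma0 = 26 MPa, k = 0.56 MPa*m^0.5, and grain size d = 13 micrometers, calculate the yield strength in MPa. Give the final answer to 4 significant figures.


sigma_y = sigma0 + k / sqrt(d)
d = 13 um = 1.3e-05 m
sigma_y = 26 + 0.56 / sqrt(1.3e-05)
sigma_y = 181.3 MPa


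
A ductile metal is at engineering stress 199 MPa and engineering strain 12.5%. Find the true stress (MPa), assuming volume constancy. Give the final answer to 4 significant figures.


sigma_true = sigma_eng * (1 + epsilon_eng)
sigma_true = 199 * (1 + 0.125)
sigma_true = 223.9 MPa


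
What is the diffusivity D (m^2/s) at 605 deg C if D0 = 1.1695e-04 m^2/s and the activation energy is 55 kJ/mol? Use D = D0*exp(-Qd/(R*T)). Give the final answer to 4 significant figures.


D = D0 * exp(-Qd / (R*T))
T = 878.15 K
D = 1.1695e-04 * exp(-55e3 / (8.314 * 878.15))
D = 6.257e-08 m^2/s


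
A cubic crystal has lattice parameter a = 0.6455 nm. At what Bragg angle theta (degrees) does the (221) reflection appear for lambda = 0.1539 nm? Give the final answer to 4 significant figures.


d = a / sqrt(h^2+k^2+l^2)
d = 0.6455 / sqrt(9) = 0.215167 nm
lambda = 2*d*sin(theta)  =>  sin(theta) = lambda / (2*d)
sin(theta) = 0.1539 / (2 * 0.215167) = 0.35763
theta = 20.95 deg


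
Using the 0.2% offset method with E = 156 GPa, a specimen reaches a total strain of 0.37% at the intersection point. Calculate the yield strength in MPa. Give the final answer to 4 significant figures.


Offset strain = 0.002
Elastic strain at yield = total_strain - offset = 3.7e-03 - 0.002 = 1.7e-03
sigma_y = E * elastic_strain = 156000 * 1.7e-03
sigma_y = 265.2 MPa


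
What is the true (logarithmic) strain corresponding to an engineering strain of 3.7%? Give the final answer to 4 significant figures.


epsilon_true = ln(1 + epsilon_eng)
epsilon_true = ln(1 + 0.037)
epsilon_true = 0.03633


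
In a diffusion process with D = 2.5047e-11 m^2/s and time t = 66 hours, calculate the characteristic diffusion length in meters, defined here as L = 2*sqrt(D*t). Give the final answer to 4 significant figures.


t = 66 hr = 237600 s
Diffusion length = 2*sqrt(D*t)
= 2*sqrt(2.5047e-11 * 237600)
= 4.879e-03 m


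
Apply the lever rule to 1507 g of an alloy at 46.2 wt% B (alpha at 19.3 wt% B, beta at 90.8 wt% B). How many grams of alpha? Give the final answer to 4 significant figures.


f_alpha = (C_beta - C0) / (C_beta - C_alpha)
f_alpha = (90.8 - 46.2) / (90.8 - 19.3) = 0.623776
m_alpha = f_alpha * m_total = 0.623776 * 1507 = 940 g


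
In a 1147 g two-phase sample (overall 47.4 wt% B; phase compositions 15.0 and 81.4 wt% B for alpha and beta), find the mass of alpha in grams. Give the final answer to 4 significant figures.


f_alpha = (C_beta - C0) / (C_beta - C_alpha)
f_alpha = (81.4 - 47.4) / (81.4 - 15.0) = 0.512048
m_alpha = f_alpha * m_total = 0.512048 * 1147 = 587.3 g


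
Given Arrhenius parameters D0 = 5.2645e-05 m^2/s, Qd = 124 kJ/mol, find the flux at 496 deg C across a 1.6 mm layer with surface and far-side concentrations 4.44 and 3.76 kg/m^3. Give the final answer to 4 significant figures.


Step 1: D = D0 * exp(-Qd/(R*T))
T = 496 + 273.15 = 769.15 K
D = 5.2645e-05 * exp(-124e3 / (8.314 * 769.15)) = 1.99501e-13 m^2/s
Step 2: J = D * (C1 - C2) / dx
J = 1.99501e-13 * (4.44 - 3.76) / 1.6e-03
J = 8.479e-11 kg/(m^2*s)


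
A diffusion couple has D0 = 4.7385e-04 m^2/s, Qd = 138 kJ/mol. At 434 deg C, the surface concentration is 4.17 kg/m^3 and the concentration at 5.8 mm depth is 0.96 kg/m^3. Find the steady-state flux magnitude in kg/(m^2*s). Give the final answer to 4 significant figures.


Step 1: D = D0 * exp(-Qd/(R*T))
T = 434 + 273.15 = 707.15 K
D = 4.7385e-04 * exp(-138e3 / (8.314 * 707.15)) = 3.03184e-14 m^2/s
Step 2: J = D * (C1 - C2) / dx
J = 3.03184e-14 * (4.17 - 0.96) / 5.8e-03
J = 1.678e-11 kg/(m^2*s)


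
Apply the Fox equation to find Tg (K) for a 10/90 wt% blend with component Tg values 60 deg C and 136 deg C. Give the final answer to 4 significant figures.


1/Tg = w1/Tg1 + w2/Tg2 (in Kelvin)
Tg1 = 333.15 K, Tg2 = 409.15 K
1/Tg = 0.1/333.15 + 0.9/409.15
Tg = 400 K


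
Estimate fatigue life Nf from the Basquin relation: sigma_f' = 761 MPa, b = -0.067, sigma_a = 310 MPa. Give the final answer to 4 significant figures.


sigma_a = sigma_f' * (2*Nf)^b
2*Nf = (sigma_a / sigma_f')^(1/b)
2*Nf = (310 / 761)^(1/-0.067)
2*Nf = 662580
Nf = 331300 cycles


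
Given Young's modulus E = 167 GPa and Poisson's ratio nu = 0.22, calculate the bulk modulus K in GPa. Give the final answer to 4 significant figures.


K = E / (3*(1-2*nu))
K = 167 / (3*(1-2*0.22))
K = 99.4 GPa
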